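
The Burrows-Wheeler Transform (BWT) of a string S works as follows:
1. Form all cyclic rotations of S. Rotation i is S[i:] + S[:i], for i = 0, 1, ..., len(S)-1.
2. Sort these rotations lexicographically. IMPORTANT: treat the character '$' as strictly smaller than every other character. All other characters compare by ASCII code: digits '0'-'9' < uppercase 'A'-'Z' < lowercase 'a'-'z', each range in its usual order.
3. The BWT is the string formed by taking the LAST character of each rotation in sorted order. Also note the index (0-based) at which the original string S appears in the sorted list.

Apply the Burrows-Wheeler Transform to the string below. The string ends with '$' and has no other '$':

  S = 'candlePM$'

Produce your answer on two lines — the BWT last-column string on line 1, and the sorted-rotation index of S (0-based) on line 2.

Answer: MPec$nlda
4

Derivation:
All 9 rotations (rotation i = S[i:]+S[:i]):
  rot[0] = candlePM$
  rot[1] = andlePM$c
  rot[2] = ndlePM$ca
  rot[3] = dlePM$can
  rot[4] = lePM$cand
  rot[5] = ePM$candl
  rot[6] = PM$candle
  rot[7] = M$candleP
  rot[8] = $candlePM
Sorted (with $ < everything):
  sorted[0] = $candlePM  (last char: 'M')
  sorted[1] = M$candleP  (last char: 'P')
  sorted[2] = PM$candle  (last char: 'e')
  sorted[3] = andlePM$c  (last char: 'c')
  sorted[4] = candlePM$  (last char: '$')
  sorted[5] = dlePM$can  (last char: 'n')
  sorted[6] = ePM$candl  (last char: 'l')
  sorted[7] = lePM$cand  (last char: 'd')
  sorted[8] = ndlePM$ca  (last char: 'a')
Last column: MPec$nlda
Original string S is at sorted index 4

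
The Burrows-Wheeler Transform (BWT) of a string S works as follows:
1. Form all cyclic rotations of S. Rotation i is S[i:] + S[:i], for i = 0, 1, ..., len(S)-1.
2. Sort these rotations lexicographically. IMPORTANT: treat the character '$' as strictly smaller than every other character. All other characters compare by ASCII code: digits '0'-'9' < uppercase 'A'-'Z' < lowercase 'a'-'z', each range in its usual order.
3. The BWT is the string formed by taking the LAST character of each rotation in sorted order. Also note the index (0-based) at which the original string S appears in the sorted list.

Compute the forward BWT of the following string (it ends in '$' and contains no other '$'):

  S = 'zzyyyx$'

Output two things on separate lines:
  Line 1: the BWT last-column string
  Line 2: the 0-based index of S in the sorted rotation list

Answer: xyyyzz$
6

Derivation:
All 7 rotations (rotation i = S[i:]+S[:i]):
  rot[0] = zzyyyx$
  rot[1] = zyyyx$z
  rot[2] = yyyx$zz
  rot[3] = yyx$zzy
  rot[4] = yx$zzyy
  rot[5] = x$zzyyy
  rot[6] = $zzyyyx
Sorted (with $ < everything):
  sorted[0] = $zzyyyx  (last char: 'x')
  sorted[1] = x$zzyyy  (last char: 'y')
  sorted[2] = yx$zzyy  (last char: 'y')
  sorted[3] = yyx$zzy  (last char: 'y')
  sorted[4] = yyyx$zz  (last char: 'z')
  sorted[5] = zyyyx$z  (last char: 'z')
  sorted[6] = zzyyyx$  (last char: '$')
Last column: xyyyzz$
Original string S is at sorted index 6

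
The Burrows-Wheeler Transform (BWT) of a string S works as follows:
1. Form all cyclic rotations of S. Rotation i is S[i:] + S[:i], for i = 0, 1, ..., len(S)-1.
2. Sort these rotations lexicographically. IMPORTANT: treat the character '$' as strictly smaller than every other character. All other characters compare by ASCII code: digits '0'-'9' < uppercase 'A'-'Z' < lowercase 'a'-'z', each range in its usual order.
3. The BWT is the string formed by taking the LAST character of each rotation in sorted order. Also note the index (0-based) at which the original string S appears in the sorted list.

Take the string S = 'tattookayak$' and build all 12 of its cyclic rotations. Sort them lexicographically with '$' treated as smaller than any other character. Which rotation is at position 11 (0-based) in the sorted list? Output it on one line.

Answer: yak$tattooka

Derivation:
All 12 rotations (rotation i = S[i:]+S[:i]):
  rot[0] = tattookayak$
  rot[1] = attookayak$t
  rot[2] = ttookayak$ta
  rot[3] = tookayak$tat
  rot[4] = ookayak$tatt
  rot[5] = okayak$tatto
  rot[6] = kayak$tattoo
  rot[7] = ayak$tattook
  rot[8] = yak$tattooka
  rot[9] = ak$tattookay
  rot[10] = k$tattookaya
  rot[11] = $tattookayak
Sorted (with $ < everything):
  sorted[0] = $tattookayak
  sorted[1] = ak$tattookay
  sorted[2] = attookayak$t
  sorted[3] = ayak$tattook
  sorted[4] = k$tattookaya
  sorted[5] = kayak$tattoo
  sorted[6] = okayak$tatto
  sorted[7] = ookayak$tatt
  sorted[8] = tattookayak$
  sorted[9] = tookayak$tat
  sorted[10] = ttookayak$ta
  sorted[11] = yak$tattooka
sorted[11] = yak$tattooka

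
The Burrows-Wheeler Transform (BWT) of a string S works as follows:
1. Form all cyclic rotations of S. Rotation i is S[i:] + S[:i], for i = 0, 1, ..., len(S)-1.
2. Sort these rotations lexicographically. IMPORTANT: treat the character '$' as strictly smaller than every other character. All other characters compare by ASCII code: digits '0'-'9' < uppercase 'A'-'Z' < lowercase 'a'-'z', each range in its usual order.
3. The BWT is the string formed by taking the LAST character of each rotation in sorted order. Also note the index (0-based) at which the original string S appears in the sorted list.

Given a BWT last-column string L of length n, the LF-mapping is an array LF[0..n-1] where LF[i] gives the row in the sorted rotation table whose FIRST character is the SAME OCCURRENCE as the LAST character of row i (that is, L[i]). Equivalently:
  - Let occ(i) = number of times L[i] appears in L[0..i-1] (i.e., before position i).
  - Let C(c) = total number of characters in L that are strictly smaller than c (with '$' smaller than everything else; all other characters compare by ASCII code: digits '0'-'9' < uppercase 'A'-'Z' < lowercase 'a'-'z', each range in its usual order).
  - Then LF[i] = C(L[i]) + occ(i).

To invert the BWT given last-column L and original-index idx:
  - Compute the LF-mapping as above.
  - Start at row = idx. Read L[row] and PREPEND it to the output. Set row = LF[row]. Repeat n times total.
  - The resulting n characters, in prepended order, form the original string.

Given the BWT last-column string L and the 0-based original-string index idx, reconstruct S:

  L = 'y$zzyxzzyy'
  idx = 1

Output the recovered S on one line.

Answer: xyzzyyzzy$

Derivation:
LF mapping: 2 0 6 7 3 1 8 9 4 5
Walk LF starting at row 1, prepending L[row]:
  step 1: row=1, L[1]='$', prepend. Next row=LF[1]=0
  step 2: row=0, L[0]='y', prepend. Next row=LF[0]=2
  step 3: row=2, L[2]='z', prepend. Next row=LF[2]=6
  step 4: row=6, L[6]='z', prepend. Next row=LF[6]=8
  step 5: row=8, L[8]='y', prepend. Next row=LF[8]=4
  step 6: row=4, L[4]='y', prepend. Next row=LF[4]=3
  step 7: row=3, L[3]='z', prepend. Next row=LF[3]=7
  step 8: row=7, L[7]='z', prepend. Next row=LF[7]=9
  step 9: row=9, L[9]='y', prepend. Next row=LF[9]=5
  step 10: row=5, L[5]='x', prepend. Next row=LF[5]=1
Reversed output: xyzzyyzzy$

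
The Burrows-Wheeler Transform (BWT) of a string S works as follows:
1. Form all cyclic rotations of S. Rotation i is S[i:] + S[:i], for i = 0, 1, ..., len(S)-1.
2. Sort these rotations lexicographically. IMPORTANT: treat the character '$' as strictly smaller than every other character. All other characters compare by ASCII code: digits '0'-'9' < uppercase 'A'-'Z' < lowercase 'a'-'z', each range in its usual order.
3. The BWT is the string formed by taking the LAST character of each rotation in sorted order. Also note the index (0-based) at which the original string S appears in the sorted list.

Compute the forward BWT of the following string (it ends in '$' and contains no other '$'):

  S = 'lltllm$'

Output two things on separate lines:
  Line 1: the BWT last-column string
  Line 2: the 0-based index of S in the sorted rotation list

All 7 rotations (rotation i = S[i:]+S[:i]):
  rot[0] = lltllm$
  rot[1] = ltllm$l
  rot[2] = tllm$ll
  rot[3] = llm$llt
  rot[4] = lm$lltl
  rot[5] = m$lltll
  rot[6] = $lltllm
Sorted (with $ < everything):
  sorted[0] = $lltllm  (last char: 'm')
  sorted[1] = llm$llt  (last char: 't')
  sorted[2] = lltllm$  (last char: '$')
  sorted[3] = lm$lltl  (last char: 'l')
  sorted[4] = ltllm$l  (last char: 'l')
  sorted[5] = m$lltll  (last char: 'l')
  sorted[6] = tllm$ll  (last char: 'l')
Last column: mt$llll
Original string S is at sorted index 2

Answer: mt$llll
2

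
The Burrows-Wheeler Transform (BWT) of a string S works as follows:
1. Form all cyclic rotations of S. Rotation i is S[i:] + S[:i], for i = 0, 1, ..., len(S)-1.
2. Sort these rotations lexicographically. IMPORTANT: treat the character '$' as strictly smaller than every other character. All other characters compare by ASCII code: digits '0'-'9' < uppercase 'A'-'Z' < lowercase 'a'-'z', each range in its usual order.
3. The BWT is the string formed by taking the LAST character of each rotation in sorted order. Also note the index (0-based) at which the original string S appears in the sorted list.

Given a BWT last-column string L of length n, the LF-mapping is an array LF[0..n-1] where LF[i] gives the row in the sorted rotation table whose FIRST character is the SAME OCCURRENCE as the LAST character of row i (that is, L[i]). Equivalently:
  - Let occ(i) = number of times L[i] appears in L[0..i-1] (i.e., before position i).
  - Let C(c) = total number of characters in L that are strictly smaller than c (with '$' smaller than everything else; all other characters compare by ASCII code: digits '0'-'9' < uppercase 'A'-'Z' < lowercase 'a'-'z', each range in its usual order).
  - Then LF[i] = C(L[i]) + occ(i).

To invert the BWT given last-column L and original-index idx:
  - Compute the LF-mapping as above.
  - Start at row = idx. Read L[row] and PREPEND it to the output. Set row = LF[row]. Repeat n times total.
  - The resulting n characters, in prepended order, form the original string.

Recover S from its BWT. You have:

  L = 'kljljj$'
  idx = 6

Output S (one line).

LF mapping: 4 5 1 6 2 3 0
Walk LF starting at row 6, prepending L[row]:
  step 1: row=6, L[6]='$', prepend. Next row=LF[6]=0
  step 2: row=0, L[0]='k', prepend. Next row=LF[0]=4
  step 3: row=4, L[4]='j', prepend. Next row=LF[4]=2
  step 4: row=2, L[2]='j', prepend. Next row=LF[2]=1
  step 5: row=1, L[1]='l', prepend. Next row=LF[1]=5
  step 6: row=5, L[5]='j', prepend. Next row=LF[5]=3
  step 7: row=3, L[3]='l', prepend. Next row=LF[3]=6
Reversed output: ljljjk$

Answer: ljljjk$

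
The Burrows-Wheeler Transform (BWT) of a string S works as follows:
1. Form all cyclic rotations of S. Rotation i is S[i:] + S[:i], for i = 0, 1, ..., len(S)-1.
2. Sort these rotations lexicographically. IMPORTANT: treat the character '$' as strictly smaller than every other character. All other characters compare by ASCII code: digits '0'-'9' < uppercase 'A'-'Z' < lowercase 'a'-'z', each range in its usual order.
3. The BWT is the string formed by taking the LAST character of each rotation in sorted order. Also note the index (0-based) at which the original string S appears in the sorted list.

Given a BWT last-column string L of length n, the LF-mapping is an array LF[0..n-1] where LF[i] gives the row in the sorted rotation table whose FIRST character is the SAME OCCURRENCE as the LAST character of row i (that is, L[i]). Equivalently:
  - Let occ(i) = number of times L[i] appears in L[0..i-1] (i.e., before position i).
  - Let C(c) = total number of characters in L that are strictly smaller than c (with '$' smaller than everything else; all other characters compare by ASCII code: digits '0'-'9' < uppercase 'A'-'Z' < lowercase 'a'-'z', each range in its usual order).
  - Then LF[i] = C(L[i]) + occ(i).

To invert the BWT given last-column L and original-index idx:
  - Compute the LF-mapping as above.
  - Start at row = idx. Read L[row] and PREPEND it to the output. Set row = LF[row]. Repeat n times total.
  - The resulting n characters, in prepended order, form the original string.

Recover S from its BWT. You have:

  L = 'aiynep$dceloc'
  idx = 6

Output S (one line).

Answer: encyclopedia$

Derivation:
LF mapping: 1 7 12 9 5 11 0 4 2 6 8 10 3
Walk LF starting at row 6, prepending L[row]:
  step 1: row=6, L[6]='$', prepend. Next row=LF[6]=0
  step 2: row=0, L[0]='a', prepend. Next row=LF[0]=1
  step 3: row=1, L[1]='i', prepend. Next row=LF[1]=7
  step 4: row=7, L[7]='d', prepend. Next row=LF[7]=4
  step 5: row=4, L[4]='e', prepend. Next row=LF[4]=5
  step 6: row=5, L[5]='p', prepend. Next row=LF[5]=11
  step 7: row=11, L[11]='o', prepend. Next row=LF[11]=10
  step 8: row=10, L[10]='l', prepend. Next row=LF[10]=8
  step 9: row=8, L[8]='c', prepend. Next row=LF[8]=2
  step 10: row=2, L[2]='y', prepend. Next row=LF[2]=12
  step 11: row=12, L[12]='c', prepend. Next row=LF[12]=3
  step 12: row=3, L[3]='n', prepend. Next row=LF[3]=9
  step 13: row=9, L[9]='e', prepend. Next row=LF[9]=6
Reversed output: encyclopedia$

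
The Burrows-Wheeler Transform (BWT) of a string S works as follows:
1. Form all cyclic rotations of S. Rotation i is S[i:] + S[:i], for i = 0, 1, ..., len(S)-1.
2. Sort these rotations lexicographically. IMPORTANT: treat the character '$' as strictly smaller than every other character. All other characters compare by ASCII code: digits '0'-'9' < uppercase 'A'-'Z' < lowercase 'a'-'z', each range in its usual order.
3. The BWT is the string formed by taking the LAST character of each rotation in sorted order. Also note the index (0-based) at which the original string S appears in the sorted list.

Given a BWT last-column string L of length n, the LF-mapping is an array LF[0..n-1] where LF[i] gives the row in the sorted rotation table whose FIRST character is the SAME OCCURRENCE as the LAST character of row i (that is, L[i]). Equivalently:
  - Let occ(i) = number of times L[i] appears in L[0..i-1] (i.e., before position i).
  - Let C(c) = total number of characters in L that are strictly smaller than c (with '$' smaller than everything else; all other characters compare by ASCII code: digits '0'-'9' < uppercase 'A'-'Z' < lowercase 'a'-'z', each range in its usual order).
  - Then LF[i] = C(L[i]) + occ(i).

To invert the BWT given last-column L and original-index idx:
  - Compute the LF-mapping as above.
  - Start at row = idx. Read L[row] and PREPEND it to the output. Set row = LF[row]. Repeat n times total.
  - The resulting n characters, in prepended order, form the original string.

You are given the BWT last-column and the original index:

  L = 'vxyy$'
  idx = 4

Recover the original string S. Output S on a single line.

LF mapping: 1 2 3 4 0
Walk LF starting at row 4, prepending L[row]:
  step 1: row=4, L[4]='$', prepend. Next row=LF[4]=0
  step 2: row=0, L[0]='v', prepend. Next row=LF[0]=1
  step 3: row=1, L[1]='x', prepend. Next row=LF[1]=2
  step 4: row=2, L[2]='y', prepend. Next row=LF[2]=3
  step 5: row=3, L[3]='y', prepend. Next row=LF[3]=4
Reversed output: yyxv$

Answer: yyxv$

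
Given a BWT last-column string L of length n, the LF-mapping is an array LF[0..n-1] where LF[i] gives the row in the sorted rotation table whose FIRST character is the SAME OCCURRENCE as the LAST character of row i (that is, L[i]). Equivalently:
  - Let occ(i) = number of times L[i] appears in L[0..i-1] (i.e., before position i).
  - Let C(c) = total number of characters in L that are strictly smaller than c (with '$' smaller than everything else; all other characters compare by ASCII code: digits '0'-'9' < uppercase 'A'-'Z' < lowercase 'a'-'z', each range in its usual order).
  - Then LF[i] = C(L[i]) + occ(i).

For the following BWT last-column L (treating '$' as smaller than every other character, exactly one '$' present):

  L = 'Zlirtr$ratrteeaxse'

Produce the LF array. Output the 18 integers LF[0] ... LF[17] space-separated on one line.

Char counts: '$':1, 'Z':1, 'a':2, 'e':3, 'i':1, 'l':1, 'r':4, 's':1, 't':3, 'x':1
C (first-col start): C('$')=0, C('Z')=1, C('a')=2, C('e')=4, C('i')=7, C('l')=8, C('r')=9, C('s')=13, C('t')=14, C('x')=17
L[0]='Z': occ=0, LF[0]=C('Z')+0=1+0=1
L[1]='l': occ=0, LF[1]=C('l')+0=8+0=8
L[2]='i': occ=0, LF[2]=C('i')+0=7+0=7
L[3]='r': occ=0, LF[3]=C('r')+0=9+0=9
L[4]='t': occ=0, LF[4]=C('t')+0=14+0=14
L[5]='r': occ=1, LF[5]=C('r')+1=9+1=10
L[6]='$': occ=0, LF[6]=C('$')+0=0+0=0
L[7]='r': occ=2, LF[7]=C('r')+2=9+2=11
L[8]='a': occ=0, LF[8]=C('a')+0=2+0=2
L[9]='t': occ=1, LF[9]=C('t')+1=14+1=15
L[10]='r': occ=3, LF[10]=C('r')+3=9+3=12
L[11]='t': occ=2, LF[11]=C('t')+2=14+2=16
L[12]='e': occ=0, LF[12]=C('e')+0=4+0=4
L[13]='e': occ=1, LF[13]=C('e')+1=4+1=5
L[14]='a': occ=1, LF[14]=C('a')+1=2+1=3
L[15]='x': occ=0, LF[15]=C('x')+0=17+0=17
L[16]='s': occ=0, LF[16]=C('s')+0=13+0=13
L[17]='e': occ=2, LF[17]=C('e')+2=4+2=6

Answer: 1 8 7 9 14 10 0 11 2 15 12 16 4 5 3 17 13 6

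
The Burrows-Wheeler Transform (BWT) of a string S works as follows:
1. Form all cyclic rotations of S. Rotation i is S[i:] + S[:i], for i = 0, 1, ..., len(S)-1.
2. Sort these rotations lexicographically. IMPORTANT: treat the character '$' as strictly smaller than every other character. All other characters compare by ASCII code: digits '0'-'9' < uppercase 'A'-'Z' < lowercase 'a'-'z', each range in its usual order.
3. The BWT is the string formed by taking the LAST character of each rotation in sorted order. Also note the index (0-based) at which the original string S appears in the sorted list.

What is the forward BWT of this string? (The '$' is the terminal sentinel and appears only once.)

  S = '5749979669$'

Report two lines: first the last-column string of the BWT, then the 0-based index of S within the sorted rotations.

Answer: 97$96596794
2

Derivation:
All 11 rotations (rotation i = S[i:]+S[:i]):
  rot[0] = 5749979669$
  rot[1] = 749979669$5
  rot[2] = 49979669$57
  rot[3] = 9979669$574
  rot[4] = 979669$5749
  rot[5] = 79669$57499
  rot[6] = 9669$574997
  rot[7] = 669$5749979
  rot[8] = 69$57499796
  rot[9] = 9$574997966
  rot[10] = $5749979669
Sorted (with $ < everything):
  sorted[0] = $5749979669  (last char: '9')
  sorted[1] = 49979669$57  (last char: '7')
  sorted[2] = 5749979669$  (last char: '$')
  sorted[3] = 669$5749979  (last char: '9')
  sorted[4] = 69$57499796  (last char: '6')
  sorted[5] = 749979669$5  (last char: '5')
  sorted[6] = 79669$57499  (last char: '9')
  sorted[7] = 9$574997966  (last char: '6')
  sorted[8] = 9669$574997  (last char: '7')
  sorted[9] = 979669$5749  (last char: '9')
  sorted[10] = 9979669$574  (last char: '4')
Last column: 97$96596794
Original string S is at sorted index 2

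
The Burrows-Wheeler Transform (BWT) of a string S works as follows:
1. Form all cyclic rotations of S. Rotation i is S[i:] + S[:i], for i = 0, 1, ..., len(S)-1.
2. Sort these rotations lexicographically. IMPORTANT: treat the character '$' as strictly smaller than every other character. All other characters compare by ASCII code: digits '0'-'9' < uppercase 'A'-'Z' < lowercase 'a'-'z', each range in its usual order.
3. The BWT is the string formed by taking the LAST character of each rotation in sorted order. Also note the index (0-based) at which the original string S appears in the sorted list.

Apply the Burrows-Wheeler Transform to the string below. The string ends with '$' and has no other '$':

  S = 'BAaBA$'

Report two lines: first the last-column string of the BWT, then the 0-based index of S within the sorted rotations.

All 6 rotations (rotation i = S[i:]+S[:i]):
  rot[0] = BAaBA$
  rot[1] = AaBA$B
  rot[2] = aBA$BA
  rot[3] = BA$BAa
  rot[4] = A$BAaB
  rot[5] = $BAaBA
Sorted (with $ < everything):
  sorted[0] = $BAaBA  (last char: 'A')
  sorted[1] = A$BAaB  (last char: 'B')
  sorted[2] = AaBA$B  (last char: 'B')
  sorted[3] = BA$BAa  (last char: 'a')
  sorted[4] = BAaBA$  (last char: '$')
  sorted[5] = aBA$BA  (last char: 'A')
Last column: ABBa$A
Original string S is at sorted index 4

Answer: ABBa$A
4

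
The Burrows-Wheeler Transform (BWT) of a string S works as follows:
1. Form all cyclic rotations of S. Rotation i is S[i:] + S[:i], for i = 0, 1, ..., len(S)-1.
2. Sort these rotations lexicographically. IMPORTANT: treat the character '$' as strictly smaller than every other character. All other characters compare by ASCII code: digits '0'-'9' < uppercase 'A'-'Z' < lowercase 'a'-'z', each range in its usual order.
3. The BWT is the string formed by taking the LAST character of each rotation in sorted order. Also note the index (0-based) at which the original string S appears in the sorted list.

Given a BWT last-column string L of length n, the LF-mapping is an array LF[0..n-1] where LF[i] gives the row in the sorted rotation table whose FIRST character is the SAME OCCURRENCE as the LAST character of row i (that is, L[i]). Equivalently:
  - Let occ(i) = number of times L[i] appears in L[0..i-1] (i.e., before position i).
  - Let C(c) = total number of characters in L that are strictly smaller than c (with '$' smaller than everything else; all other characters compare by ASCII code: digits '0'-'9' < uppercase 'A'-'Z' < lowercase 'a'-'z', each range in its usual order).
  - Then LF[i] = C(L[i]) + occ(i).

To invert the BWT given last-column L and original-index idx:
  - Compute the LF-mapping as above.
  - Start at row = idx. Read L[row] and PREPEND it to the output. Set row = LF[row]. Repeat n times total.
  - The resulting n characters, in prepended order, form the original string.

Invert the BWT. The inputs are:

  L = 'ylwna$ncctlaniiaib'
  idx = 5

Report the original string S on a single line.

Answer: cincinnatiwallaby$

Derivation:
LF mapping: 17 10 16 12 1 0 13 5 6 15 11 2 14 7 8 3 9 4
Walk LF starting at row 5, prepending L[row]:
  step 1: row=5, L[5]='$', prepend. Next row=LF[5]=0
  step 2: row=0, L[0]='y', prepend. Next row=LF[0]=17
  step 3: row=17, L[17]='b', prepend. Next row=LF[17]=4
  step 4: row=4, L[4]='a', prepend. Next row=LF[4]=1
  step 5: row=1, L[1]='l', prepend. Next row=LF[1]=10
  step 6: row=10, L[10]='l', prepend. Next row=LF[10]=11
  step 7: row=11, L[11]='a', prepend. Next row=LF[11]=2
  step 8: row=2, L[2]='w', prepend. Next row=LF[2]=16
  step 9: row=16, L[16]='i', prepend. Next row=LF[16]=9
  step 10: row=9, L[9]='t', prepend. Next row=LF[9]=15
  step 11: row=15, L[15]='a', prepend. Next row=LF[15]=3
  step 12: row=3, L[3]='n', prepend. Next row=LF[3]=12
  step 13: row=12, L[12]='n', prepend. Next row=LF[12]=14
  step 14: row=14, L[14]='i', prepend. Next row=LF[14]=8
  step 15: row=8, L[8]='c', prepend. Next row=LF[8]=6
  step 16: row=6, L[6]='n', prepend. Next row=LF[6]=13
  step 17: row=13, L[13]='i', prepend. Next row=LF[13]=7
  step 18: row=7, L[7]='c', prepend. Next row=LF[7]=5
Reversed output: cincinnatiwallaby$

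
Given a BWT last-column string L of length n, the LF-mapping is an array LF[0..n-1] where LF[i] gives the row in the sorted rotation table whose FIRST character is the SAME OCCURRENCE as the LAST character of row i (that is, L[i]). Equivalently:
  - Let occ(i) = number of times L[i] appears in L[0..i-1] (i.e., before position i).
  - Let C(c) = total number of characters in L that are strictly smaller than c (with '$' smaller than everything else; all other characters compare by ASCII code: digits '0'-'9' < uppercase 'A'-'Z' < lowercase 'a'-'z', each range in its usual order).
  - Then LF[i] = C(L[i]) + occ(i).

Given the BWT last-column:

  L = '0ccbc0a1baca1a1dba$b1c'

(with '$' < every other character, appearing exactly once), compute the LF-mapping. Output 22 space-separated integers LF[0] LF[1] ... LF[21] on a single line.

Answer: 1 16 17 12 18 2 7 3 13 8 19 9 4 10 5 21 14 11 0 15 6 20

Derivation:
Char counts: '$':1, '0':2, '1':4, 'a':5, 'b':4, 'c':5, 'd':1
C (first-col start): C('$')=0, C('0')=1, C('1')=3, C('a')=7, C('b')=12, C('c')=16, C('d')=21
L[0]='0': occ=0, LF[0]=C('0')+0=1+0=1
L[1]='c': occ=0, LF[1]=C('c')+0=16+0=16
L[2]='c': occ=1, LF[2]=C('c')+1=16+1=17
L[3]='b': occ=0, LF[3]=C('b')+0=12+0=12
L[4]='c': occ=2, LF[4]=C('c')+2=16+2=18
L[5]='0': occ=1, LF[5]=C('0')+1=1+1=2
L[6]='a': occ=0, LF[6]=C('a')+0=7+0=7
L[7]='1': occ=0, LF[7]=C('1')+0=3+0=3
L[8]='b': occ=1, LF[8]=C('b')+1=12+1=13
L[9]='a': occ=1, LF[9]=C('a')+1=7+1=8
L[10]='c': occ=3, LF[10]=C('c')+3=16+3=19
L[11]='a': occ=2, LF[11]=C('a')+2=7+2=9
L[12]='1': occ=1, LF[12]=C('1')+1=3+1=4
L[13]='a': occ=3, LF[13]=C('a')+3=7+3=10
L[14]='1': occ=2, LF[14]=C('1')+2=3+2=5
L[15]='d': occ=0, LF[15]=C('d')+0=21+0=21
L[16]='b': occ=2, LF[16]=C('b')+2=12+2=14
L[17]='a': occ=4, LF[17]=C('a')+4=7+4=11
L[18]='$': occ=0, LF[18]=C('$')+0=0+0=0
L[19]='b': occ=3, LF[19]=C('b')+3=12+3=15
L[20]='1': occ=3, LF[20]=C('1')+3=3+3=6
L[21]='c': occ=4, LF[21]=C('c')+4=16+4=20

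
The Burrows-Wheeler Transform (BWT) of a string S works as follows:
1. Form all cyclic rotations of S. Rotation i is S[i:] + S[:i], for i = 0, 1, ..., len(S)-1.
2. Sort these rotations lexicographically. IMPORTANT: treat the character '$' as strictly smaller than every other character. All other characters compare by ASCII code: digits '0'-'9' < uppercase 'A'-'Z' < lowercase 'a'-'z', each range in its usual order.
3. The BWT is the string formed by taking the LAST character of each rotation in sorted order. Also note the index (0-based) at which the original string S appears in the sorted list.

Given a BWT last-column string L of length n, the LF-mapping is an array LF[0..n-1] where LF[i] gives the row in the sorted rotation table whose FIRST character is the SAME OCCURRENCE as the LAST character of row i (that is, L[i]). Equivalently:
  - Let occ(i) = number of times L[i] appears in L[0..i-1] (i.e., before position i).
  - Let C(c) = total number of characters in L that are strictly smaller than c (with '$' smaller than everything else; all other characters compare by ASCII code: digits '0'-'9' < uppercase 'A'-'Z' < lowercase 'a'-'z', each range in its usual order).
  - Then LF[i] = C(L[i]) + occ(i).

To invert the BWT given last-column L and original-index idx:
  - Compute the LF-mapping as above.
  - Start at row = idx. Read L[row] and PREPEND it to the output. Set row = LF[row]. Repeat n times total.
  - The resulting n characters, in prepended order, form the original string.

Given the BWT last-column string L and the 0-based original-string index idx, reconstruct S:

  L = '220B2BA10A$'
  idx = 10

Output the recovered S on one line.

Answer: B200AB1A22$

Derivation:
LF mapping: 4 5 1 9 6 10 7 3 2 8 0
Walk LF starting at row 10, prepending L[row]:
  step 1: row=10, L[10]='$', prepend. Next row=LF[10]=0
  step 2: row=0, L[0]='2', prepend. Next row=LF[0]=4
  step 3: row=4, L[4]='2', prepend. Next row=LF[4]=6
  step 4: row=6, L[6]='A', prepend. Next row=LF[6]=7
  step 5: row=7, L[7]='1', prepend. Next row=LF[7]=3
  step 6: row=3, L[3]='B', prepend. Next row=LF[3]=9
  step 7: row=9, L[9]='A', prepend. Next row=LF[9]=8
  step 8: row=8, L[8]='0', prepend. Next row=LF[8]=2
  step 9: row=2, L[2]='0', prepend. Next row=LF[2]=1
  step 10: row=1, L[1]='2', prepend. Next row=LF[1]=5
  step 11: row=5, L[5]='B', prepend. Next row=LF[5]=10
Reversed output: B200AB1A22$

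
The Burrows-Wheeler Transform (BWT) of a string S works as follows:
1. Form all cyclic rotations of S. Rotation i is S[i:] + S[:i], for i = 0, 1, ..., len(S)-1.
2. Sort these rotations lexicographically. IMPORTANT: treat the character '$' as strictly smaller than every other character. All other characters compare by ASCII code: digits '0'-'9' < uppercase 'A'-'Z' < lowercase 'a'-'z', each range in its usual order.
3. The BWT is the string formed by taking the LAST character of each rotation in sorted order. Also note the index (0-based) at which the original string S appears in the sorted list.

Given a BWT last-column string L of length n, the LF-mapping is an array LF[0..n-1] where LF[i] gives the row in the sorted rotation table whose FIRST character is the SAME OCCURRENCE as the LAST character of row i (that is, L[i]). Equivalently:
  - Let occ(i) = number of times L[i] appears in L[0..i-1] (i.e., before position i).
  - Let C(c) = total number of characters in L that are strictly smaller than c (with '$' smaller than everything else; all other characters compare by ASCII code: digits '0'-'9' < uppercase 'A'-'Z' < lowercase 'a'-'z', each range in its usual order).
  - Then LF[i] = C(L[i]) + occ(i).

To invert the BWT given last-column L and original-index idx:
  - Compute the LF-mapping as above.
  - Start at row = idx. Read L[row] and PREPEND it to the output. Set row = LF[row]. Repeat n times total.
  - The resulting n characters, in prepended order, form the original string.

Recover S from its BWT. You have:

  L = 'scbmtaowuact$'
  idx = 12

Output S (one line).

LF mapping: 8 4 3 6 9 1 7 12 11 2 5 10 0
Walk LF starting at row 12, prepending L[row]:
  step 1: row=12, L[12]='$', prepend. Next row=LF[12]=0
  step 2: row=0, L[0]='s', prepend. Next row=LF[0]=8
  step 3: row=8, L[8]='u', prepend. Next row=LF[8]=11
  step 4: row=11, L[11]='t', prepend. Next row=LF[11]=10
  step 5: row=10, L[10]='c', prepend. Next row=LF[10]=5
  step 6: row=5, L[5]='a', prepend. Next row=LF[5]=1
  step 7: row=1, L[1]='c', prepend. Next row=LF[1]=4
  step 8: row=4, L[4]='t', prepend. Next row=LF[4]=9
  step 9: row=9, L[9]='a', prepend. Next row=LF[9]=2
  step 10: row=2, L[2]='b', prepend. Next row=LF[2]=3
  step 11: row=3, L[3]='m', prepend. Next row=LF[3]=6
  step 12: row=6, L[6]='o', prepend. Next row=LF[6]=7
  step 13: row=7, L[7]='w', prepend. Next row=LF[7]=12
Reversed output: wombatcactus$

Answer: wombatcactus$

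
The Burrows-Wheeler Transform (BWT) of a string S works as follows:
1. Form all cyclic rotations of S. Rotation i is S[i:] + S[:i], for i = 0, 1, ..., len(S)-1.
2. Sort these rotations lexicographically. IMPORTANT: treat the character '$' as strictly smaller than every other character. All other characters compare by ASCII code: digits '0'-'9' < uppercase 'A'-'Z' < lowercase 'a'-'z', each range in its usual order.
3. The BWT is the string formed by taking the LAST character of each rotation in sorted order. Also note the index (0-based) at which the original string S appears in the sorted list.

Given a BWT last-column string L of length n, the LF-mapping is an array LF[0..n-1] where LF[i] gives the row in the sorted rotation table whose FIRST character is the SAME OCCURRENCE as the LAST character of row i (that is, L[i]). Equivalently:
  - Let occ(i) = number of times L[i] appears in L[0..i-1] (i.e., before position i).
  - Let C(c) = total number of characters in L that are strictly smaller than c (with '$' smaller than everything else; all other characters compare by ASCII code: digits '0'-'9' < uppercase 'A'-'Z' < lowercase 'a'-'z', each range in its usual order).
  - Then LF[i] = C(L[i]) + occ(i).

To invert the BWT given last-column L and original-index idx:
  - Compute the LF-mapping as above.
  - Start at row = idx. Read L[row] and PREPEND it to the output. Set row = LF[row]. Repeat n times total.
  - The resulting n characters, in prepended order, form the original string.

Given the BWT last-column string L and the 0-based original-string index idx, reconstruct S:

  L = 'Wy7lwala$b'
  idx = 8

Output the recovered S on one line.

Answer: wallaby7W$

Derivation:
LF mapping: 2 9 1 6 8 3 7 4 0 5
Walk LF starting at row 8, prepending L[row]:
  step 1: row=8, L[8]='$', prepend. Next row=LF[8]=0
  step 2: row=0, L[0]='W', prepend. Next row=LF[0]=2
  step 3: row=2, L[2]='7', prepend. Next row=LF[2]=1
  step 4: row=1, L[1]='y', prepend. Next row=LF[1]=9
  step 5: row=9, L[9]='b', prepend. Next row=LF[9]=5
  step 6: row=5, L[5]='a', prepend. Next row=LF[5]=3
  step 7: row=3, L[3]='l', prepend. Next row=LF[3]=6
  step 8: row=6, L[6]='l', prepend. Next row=LF[6]=7
  step 9: row=7, L[7]='a', prepend. Next row=LF[7]=4
  step 10: row=4, L[4]='w', prepend. Next row=LF[4]=8
Reversed output: wallaby7W$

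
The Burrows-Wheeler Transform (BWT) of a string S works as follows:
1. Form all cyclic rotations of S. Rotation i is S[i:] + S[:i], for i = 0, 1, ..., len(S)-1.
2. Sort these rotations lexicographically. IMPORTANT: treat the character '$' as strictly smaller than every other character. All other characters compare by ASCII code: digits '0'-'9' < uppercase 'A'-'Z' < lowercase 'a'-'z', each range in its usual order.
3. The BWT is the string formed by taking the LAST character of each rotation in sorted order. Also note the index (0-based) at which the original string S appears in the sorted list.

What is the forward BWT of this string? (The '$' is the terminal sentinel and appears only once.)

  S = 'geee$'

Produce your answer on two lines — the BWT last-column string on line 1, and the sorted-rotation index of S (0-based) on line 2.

Answer: eeeg$
4

Derivation:
All 5 rotations (rotation i = S[i:]+S[:i]):
  rot[0] = geee$
  rot[1] = eee$g
  rot[2] = ee$ge
  rot[3] = e$gee
  rot[4] = $geee
Sorted (with $ < everything):
  sorted[0] = $geee  (last char: 'e')
  sorted[1] = e$gee  (last char: 'e')
  sorted[2] = ee$ge  (last char: 'e')
  sorted[3] = eee$g  (last char: 'g')
  sorted[4] = geee$  (last char: '$')
Last column: eeeg$
Original string S is at sorted index 4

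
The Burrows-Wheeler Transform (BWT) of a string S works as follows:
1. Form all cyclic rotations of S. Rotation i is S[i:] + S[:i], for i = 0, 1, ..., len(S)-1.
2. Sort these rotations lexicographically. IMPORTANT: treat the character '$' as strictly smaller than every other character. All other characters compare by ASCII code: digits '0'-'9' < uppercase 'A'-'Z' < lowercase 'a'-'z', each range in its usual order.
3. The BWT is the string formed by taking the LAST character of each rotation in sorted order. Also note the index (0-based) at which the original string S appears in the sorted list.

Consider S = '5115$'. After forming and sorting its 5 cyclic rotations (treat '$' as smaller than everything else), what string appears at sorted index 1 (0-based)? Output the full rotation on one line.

All 5 rotations (rotation i = S[i:]+S[:i]):
  rot[0] = 5115$
  rot[1] = 115$5
  rot[2] = 15$51
  rot[3] = 5$511
  rot[4] = $5115
Sorted (with $ < everything):
  sorted[0] = $5115
  sorted[1] = 115$5
  sorted[2] = 15$51
  sorted[3] = 5$511
  sorted[4] = 5115$
sorted[1] = 115$5

Answer: 115$5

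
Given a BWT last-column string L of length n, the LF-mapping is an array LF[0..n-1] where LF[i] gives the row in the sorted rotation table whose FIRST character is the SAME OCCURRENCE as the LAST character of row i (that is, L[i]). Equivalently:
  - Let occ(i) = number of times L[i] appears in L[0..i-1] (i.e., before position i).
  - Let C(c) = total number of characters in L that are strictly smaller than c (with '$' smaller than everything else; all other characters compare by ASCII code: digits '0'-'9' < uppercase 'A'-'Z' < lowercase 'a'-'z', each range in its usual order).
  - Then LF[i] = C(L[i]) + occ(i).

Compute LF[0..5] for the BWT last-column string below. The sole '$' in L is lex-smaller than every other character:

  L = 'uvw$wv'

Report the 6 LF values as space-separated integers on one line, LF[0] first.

Answer: 1 2 4 0 5 3

Derivation:
Char counts: '$':1, 'u':1, 'v':2, 'w':2
C (first-col start): C('$')=0, C('u')=1, C('v')=2, C('w')=4
L[0]='u': occ=0, LF[0]=C('u')+0=1+0=1
L[1]='v': occ=0, LF[1]=C('v')+0=2+0=2
L[2]='w': occ=0, LF[2]=C('w')+0=4+0=4
L[3]='$': occ=0, LF[3]=C('$')+0=0+0=0
L[4]='w': occ=1, LF[4]=C('w')+1=4+1=5
L[5]='v': occ=1, LF[5]=C('v')+1=2+1=3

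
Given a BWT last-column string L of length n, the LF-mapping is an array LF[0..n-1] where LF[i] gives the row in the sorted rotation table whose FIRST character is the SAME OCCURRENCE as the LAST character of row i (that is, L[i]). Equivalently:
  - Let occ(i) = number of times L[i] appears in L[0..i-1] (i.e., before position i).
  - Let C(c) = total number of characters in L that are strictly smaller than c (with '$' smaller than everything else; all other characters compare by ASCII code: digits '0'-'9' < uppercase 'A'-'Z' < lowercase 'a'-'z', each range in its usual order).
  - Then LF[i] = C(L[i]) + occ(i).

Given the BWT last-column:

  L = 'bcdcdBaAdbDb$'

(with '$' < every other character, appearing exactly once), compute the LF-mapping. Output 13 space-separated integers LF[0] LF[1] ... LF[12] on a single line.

Answer: 5 8 10 9 11 2 4 1 12 6 3 7 0

Derivation:
Char counts: '$':1, 'A':1, 'B':1, 'D':1, 'a':1, 'b':3, 'c':2, 'd':3
C (first-col start): C('$')=0, C('A')=1, C('B')=2, C('D')=3, C('a')=4, C('b')=5, C('c')=8, C('d')=10
L[0]='b': occ=0, LF[0]=C('b')+0=5+0=5
L[1]='c': occ=0, LF[1]=C('c')+0=8+0=8
L[2]='d': occ=0, LF[2]=C('d')+0=10+0=10
L[3]='c': occ=1, LF[3]=C('c')+1=8+1=9
L[4]='d': occ=1, LF[4]=C('d')+1=10+1=11
L[5]='B': occ=0, LF[5]=C('B')+0=2+0=2
L[6]='a': occ=0, LF[6]=C('a')+0=4+0=4
L[7]='A': occ=0, LF[7]=C('A')+0=1+0=1
L[8]='d': occ=2, LF[8]=C('d')+2=10+2=12
L[9]='b': occ=1, LF[9]=C('b')+1=5+1=6
L[10]='D': occ=0, LF[10]=C('D')+0=3+0=3
L[11]='b': occ=2, LF[11]=C('b')+2=5+2=7
L[12]='$': occ=0, LF[12]=C('$')+0=0+0=0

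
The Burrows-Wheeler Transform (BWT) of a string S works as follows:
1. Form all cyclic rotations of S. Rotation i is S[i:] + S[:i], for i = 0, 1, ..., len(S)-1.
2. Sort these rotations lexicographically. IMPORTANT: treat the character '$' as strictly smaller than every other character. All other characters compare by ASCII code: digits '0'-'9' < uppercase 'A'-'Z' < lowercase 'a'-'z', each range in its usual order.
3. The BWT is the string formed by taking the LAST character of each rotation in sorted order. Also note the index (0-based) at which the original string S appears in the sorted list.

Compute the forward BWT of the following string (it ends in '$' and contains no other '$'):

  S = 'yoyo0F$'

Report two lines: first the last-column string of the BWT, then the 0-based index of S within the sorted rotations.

All 7 rotations (rotation i = S[i:]+S[:i]):
  rot[0] = yoyo0F$
  rot[1] = oyo0F$y
  rot[2] = yo0F$yo
  rot[3] = o0F$yoy
  rot[4] = 0F$yoyo
  rot[5] = F$yoyo0
  rot[6] = $yoyo0F
Sorted (with $ < everything):
  sorted[0] = $yoyo0F  (last char: 'F')
  sorted[1] = 0F$yoyo  (last char: 'o')
  sorted[2] = F$yoyo0  (last char: '0')
  sorted[3] = o0F$yoy  (last char: 'y')
  sorted[4] = oyo0F$y  (last char: 'y')
  sorted[5] = yo0F$yo  (last char: 'o')
  sorted[6] = yoyo0F$  (last char: '$')
Last column: Fo0yyo$
Original string S is at sorted index 6

Answer: Fo0yyo$
6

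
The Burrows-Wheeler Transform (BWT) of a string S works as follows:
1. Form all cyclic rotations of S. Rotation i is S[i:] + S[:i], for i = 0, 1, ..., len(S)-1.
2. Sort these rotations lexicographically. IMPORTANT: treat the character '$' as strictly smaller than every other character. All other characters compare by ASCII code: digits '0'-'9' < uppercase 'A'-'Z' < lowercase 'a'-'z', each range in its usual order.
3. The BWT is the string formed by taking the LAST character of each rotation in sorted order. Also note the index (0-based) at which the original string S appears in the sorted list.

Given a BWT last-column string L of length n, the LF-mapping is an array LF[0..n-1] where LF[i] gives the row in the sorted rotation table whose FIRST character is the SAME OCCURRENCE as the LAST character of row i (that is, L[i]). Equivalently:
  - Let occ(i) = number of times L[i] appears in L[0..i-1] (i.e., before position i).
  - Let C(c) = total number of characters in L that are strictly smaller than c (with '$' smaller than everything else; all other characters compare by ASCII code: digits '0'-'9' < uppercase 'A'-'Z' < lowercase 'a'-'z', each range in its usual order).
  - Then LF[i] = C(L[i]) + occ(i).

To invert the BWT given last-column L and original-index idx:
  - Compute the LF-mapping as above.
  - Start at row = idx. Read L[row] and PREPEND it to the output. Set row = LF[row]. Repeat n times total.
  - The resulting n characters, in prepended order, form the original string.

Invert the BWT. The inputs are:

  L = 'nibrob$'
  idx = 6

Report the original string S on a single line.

Answer: ribbon$

Derivation:
LF mapping: 4 3 1 6 5 2 0
Walk LF starting at row 6, prepending L[row]:
  step 1: row=6, L[6]='$', prepend. Next row=LF[6]=0
  step 2: row=0, L[0]='n', prepend. Next row=LF[0]=4
  step 3: row=4, L[4]='o', prepend. Next row=LF[4]=5
  step 4: row=5, L[5]='b', prepend. Next row=LF[5]=2
  step 5: row=2, L[2]='b', prepend. Next row=LF[2]=1
  step 6: row=1, L[1]='i', prepend. Next row=LF[1]=3
  step 7: row=3, L[3]='r', prepend. Next row=LF[3]=6
Reversed output: ribbon$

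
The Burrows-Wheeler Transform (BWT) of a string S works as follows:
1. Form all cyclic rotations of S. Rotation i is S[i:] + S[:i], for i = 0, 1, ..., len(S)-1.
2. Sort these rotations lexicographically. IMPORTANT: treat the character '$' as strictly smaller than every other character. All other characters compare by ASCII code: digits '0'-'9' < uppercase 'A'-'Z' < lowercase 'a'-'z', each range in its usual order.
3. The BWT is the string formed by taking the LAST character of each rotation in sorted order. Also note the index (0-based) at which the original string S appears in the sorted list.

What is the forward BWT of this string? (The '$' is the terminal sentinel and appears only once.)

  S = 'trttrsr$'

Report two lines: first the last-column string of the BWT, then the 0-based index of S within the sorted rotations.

Answer: rsttrt$r
6

Derivation:
All 8 rotations (rotation i = S[i:]+S[:i]):
  rot[0] = trttrsr$
  rot[1] = rttrsr$t
  rot[2] = ttrsr$tr
  rot[3] = trsr$trt
  rot[4] = rsr$trtt
  rot[5] = sr$trttr
  rot[6] = r$trttrs
  rot[7] = $trttrsr
Sorted (with $ < everything):
  sorted[0] = $trttrsr  (last char: 'r')
  sorted[1] = r$trttrs  (last char: 's')
  sorted[2] = rsr$trtt  (last char: 't')
  sorted[3] = rttrsr$t  (last char: 't')
  sorted[4] = sr$trttr  (last char: 'r')
  sorted[5] = trsr$trt  (last char: 't')
  sorted[6] = trttrsr$  (last char: '$')
  sorted[7] = ttrsr$tr  (last char: 'r')
Last column: rsttrt$r
Original string S is at sorted index 6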